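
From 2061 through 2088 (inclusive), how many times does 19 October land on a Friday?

Day of week of October 19 in each year:
2061: Wed, 2062: Thu, 2063: Fri ✓, 2064: Sun, 2065: Mon, 2066: Tue, 2067: Wed, 2068: Fri ✓, 2069: Sat, 2070: Sun, 2071: Mon, 2072: Wed, 2073: Thu, 2074: Fri ✓, 2075: Sat, 2076: Mon, 2077: Tue, 2078: Wed, 2079: Thu, 2080: Sat, 2081: Sun, 2082: Mon, 2083: Tue, 2084: Thu, 2085: Fri ✓, 2086: Sat, 2087: Sun, 2088: Tue
Fridays: 2063, 2068, 2074, 2085.

4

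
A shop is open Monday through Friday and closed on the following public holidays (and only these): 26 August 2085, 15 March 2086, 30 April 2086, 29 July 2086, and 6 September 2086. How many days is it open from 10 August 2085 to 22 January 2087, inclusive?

375

10 August 2085 is a Friday.
That's 531 days from start to end, counting both.
531 = 7 × 75 + 6, so there are 75 full weeks plus 6 extra days.
Each full week contributes 5 weekdays (Mon–Fri): 75 × 5 = 375.
The 6 extra days are Fri, Sat, Sun, Mon, Tue, Wed — 4 of them qualify.
Total: 375 + 4 = 379.
Holidays: 26 August 2085 (Sun); 15 March 2086 (Fri); 30 April 2086 (Tue); 29 July 2086 (Mon); 6 September 2086 (Fri).
4 of the 5 holidays fall on weekdays; the rest are weekends and were already excluded.
Business days: 379 − 4 = 375.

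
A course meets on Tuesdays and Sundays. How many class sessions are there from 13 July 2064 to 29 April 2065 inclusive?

13 July 2064 is a Sunday.
The range spans 291 days (inclusive of both endpoints).
291 = 7 × 41 + 4, so there are 41 full weeks plus 4 extra days.
Each full week contributes 2 days from the set (Tue, Sun): 41 × 2 = 82.
The 4 extra days are Sunday, Monday, Tuesday, Wednesday — 2 of them qualify.
Total: 82 + 2 = 84.

84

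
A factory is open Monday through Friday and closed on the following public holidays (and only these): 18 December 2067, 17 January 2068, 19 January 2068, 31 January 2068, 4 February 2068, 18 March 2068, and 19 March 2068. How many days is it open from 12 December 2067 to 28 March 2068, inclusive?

12 December 2067 is a Monday.
That's 108 days from start to end, counting both.
108 = 7 × 15 + 3, so there are 15 full weeks plus 3 extra days.
Each full week contributes 5 weekdays (Mon–Fri): 15 × 5 = 75.
The 3 extra days are Monday, Tuesday, Wednesday — 3 of them qualify.
Total: 75 + 3 = 78.
Holidays: 18 December 2067 (Sun); 17 January 2068 (Tue); 19 January 2068 (Thu); 31 January 2068 (Tue); 4 February 2068 (Sat); 18 March 2068 (Sun); 19 March 2068 (Mon).
4 of the 7 holidays fall on weekdays; the rest are weekends and were already excluded.
Business days: 78 − 4 = 74.

74 working days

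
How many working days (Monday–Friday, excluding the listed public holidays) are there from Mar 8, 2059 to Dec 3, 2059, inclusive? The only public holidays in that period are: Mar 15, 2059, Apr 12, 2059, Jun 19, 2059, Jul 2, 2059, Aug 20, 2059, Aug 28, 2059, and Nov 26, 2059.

188 working days

Mar 8, 2059 is a Saturday.
From Mar 8, 2059 to Dec 3, 2059 is 271 days inclusive.
271 = 7 × 38 + 5, so there are 38 full weeks plus 5 extra days.
Each full week contributes 5 weekdays (Mon–Fri): 38 × 5 = 190.
The 5 extra days are Saturday, Sunday, Monday, Tuesday, Wednesday — 3 of them qualify.
Total: 190 + 3 = 193.
Holidays: Mar 15, 2059 (Sat); Apr 12, 2059 (Sat); Jun 19, 2059 (Thu); Jul 2, 2059 (Wed); Aug 20, 2059 (Wed); Aug 28, 2059 (Thu); Nov 26, 2059 (Wed).
5 of the 7 holidays fall on weekdays; the rest are weekends and were already excluded.
Business days: 193 − 5 = 188.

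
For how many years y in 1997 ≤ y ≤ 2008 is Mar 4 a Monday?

1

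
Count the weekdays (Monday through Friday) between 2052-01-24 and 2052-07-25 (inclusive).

132 weekdays

2052-01-24 is a Wednesday.
From 2052-01-24 to 2052-07-25 is 184 days inclusive.
184 = 7 × 26 + 2, so there are 26 full weeks plus 2 extra days.
Each full week contributes 5 weekdays (Mon–Fri): 26 × 5 = 130.
The 2 extra days are Wed, Thu — 2 of them qualify.
Total: 130 + 2 = 132.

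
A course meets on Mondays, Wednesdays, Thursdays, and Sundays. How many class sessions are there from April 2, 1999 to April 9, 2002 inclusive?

630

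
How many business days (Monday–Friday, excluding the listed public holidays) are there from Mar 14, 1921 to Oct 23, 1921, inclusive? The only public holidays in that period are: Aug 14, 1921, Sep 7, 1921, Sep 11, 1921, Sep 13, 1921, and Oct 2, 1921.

158 business days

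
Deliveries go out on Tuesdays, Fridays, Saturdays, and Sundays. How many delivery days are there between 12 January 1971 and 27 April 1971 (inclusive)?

61

12 January 1971 is a Tuesday.
The range spans 106 days (inclusive of both endpoints).
106 = 7 × 15 + 1, so there are 15 full weeks plus 1 extra day.
Each full week contributes 4 days from the set (Tue, Fri, Sat, Sun): 15 × 4 = 60.
The 1 extra day is Tue — 1 of them qualifies.
Total: 60 + 1 = 61.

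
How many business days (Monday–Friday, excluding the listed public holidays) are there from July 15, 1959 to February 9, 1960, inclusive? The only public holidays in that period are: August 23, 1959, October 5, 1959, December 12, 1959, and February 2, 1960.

148

July 15, 1959 is a Wednesday.
That's 210 days from start to end, counting both.
210 = 7 × 30, so the span is exactly 30 full weeks.
Each full week contributes 5 weekdays (Mon–Fri): 30 × 5 = 150.
Total: 150.
Holidays: August 23, 1959 (Sun); October 5, 1959 (Mon); December 12, 1959 (Sat); February 2, 1960 (Tue).
2 of the 4 holidays fall on weekdays; the rest are weekends and were already excluded.
Business days: 150 − 2 = 148.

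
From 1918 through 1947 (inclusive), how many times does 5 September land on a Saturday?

Day of week of September 5 in each year:
1918: Thu, 1919: Fri, 1920: Sun, 1921: Mon, 1922: Tue, 1923: Wed, 1924: Fri, 1925: Sat ✓, 1926: Sun, 1927: Mon, 1928: Wed, 1929: Thu, 1930: Fri, 1931: Sat ✓, 1932: Mon, 1933: Tue, 1934: Wed, 1935: Thu, 1936: Sat ✓, 1937: Sun, 1938: Mon, 1939: Tue, 1940: Thu, 1941: Fri, 1942: Sat ✓, 1943: Sun, 1944: Tue, 1945: Wed, 1946: Thu, 1947: Fri
Saturdays: 1925, 1931, 1936, 1942.

4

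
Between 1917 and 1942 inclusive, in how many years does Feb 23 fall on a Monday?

Day of week of February 23 in each year:
1917: Fri, 1918: Sat, 1919: Sun, 1920: Mon ✓, 1921: Wed, 1922: Thu, 1923: Fri, 1924: Sat, 1925: Mon ✓, 1926: Tue, 1927: Wed, 1928: Thu, 1929: Sat, 1930: Sun, 1931: Mon ✓, 1932: Tue, 1933: Thu, 1934: Fri, 1935: Sat, 1936: Sun, 1937: Tue, 1938: Wed, 1939: Thu, 1940: Fri, 1941: Sun, 1942: Mon ✓
Mondays: 1920, 1925, 1931, 1942.

4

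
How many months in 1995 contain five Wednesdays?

4

A month has five Wednesdays exactly when Wednesday falls within its first (length − 28) days.
Jan: 31 days, starts Sun → 5 of Sun, Mon, Tue
Feb: 28 days, starts Wed → 5 of (none)
Mar: 31 days, starts Wed → 5 of Wed, Thu, Fri ✓
Apr: 30 days, starts Sat → 5 of Sat, Sun
May: 31 days, starts Mon → 5 of Mon, Tue, Wed ✓
Jun: 30 days, starts Thu → 5 of Thu, Fri
Jul: 31 days, starts Sat → 5 of Sat, Sun, Mon
Aug: 31 days, starts Tue → 5 of Tue, Wed, Thu ✓
Sep: 30 days, starts Fri → 5 of Fri, Sat
Oct: 31 days, starts Sun → 5 of Sun, Mon, Tue
Nov: 30 days, starts Wed → 5 of Wed, Thu ✓
Dec: 31 days, starts Fri → 5 of Fri, Sat, Sun
Months with five Wednesdays: Mar, May, Aug, Nov.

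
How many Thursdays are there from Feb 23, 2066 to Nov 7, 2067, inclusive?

Feb 23, 2066 is a Tuesday.
From Feb 23, 2066 to Nov 7, 2067 is 623 days inclusive.
623 = 7 × 89, so the span is exactly 89 full weeks.
Each full week contributes one Thursday: 89 so far.

89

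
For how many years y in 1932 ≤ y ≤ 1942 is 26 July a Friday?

2

Day of week of July 26 in each year:
1932: Tue, 1933: Wed, 1934: Thu, 1935: Fri ✓, 1936: Sun, 1937: Mon, 1938: Tue, 1939: Wed, 1940: Fri ✓, 1941: Sat, 1942: Sun
Fridays: 1935, 1940.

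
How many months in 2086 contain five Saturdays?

4

A month has five Saturdays exactly when Saturday falls within its first (length − 28) days.
Jan: 31 days, starts Tue → 5 of Tue, Wed, Thu
Feb: 28 days, starts Fri → 5 of (none)
Mar: 31 days, starts Fri → 5 of Fri, Sat, Sun ✓
Apr: 30 days, starts Mon → 5 of Mon, Tue
May: 31 days, starts Wed → 5 of Wed, Thu, Fri
Jun: 30 days, starts Sat → 5 of Sat, Sun ✓
Jul: 31 days, starts Mon → 5 of Mon, Tue, Wed
Aug: 31 days, starts Thu → 5 of Thu, Fri, Sat ✓
Sep: 30 days, starts Sun → 5 of Sun, Mon
Oct: 31 days, starts Tue → 5 of Tue, Wed, Thu
Nov: 30 days, starts Fri → 5 of Fri, Sat ✓
Dec: 31 days, starts Sun → 5 of Sun, Mon, Tue
Months with five Saturdays: Mar, Jun, Aug, Nov.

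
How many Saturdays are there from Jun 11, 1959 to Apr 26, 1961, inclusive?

Jun 11, 1959 is a Thursday.
The range spans 686 days (inclusive of both endpoints).
686 = 7 × 98, so the span is exactly 98 full weeks.
Each full week contributes one Saturday: 98 so far.
Total: 98.

98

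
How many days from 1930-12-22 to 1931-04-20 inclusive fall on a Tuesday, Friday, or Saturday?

51

1930-12-22 is a Monday.
That's 120 days from start to end, counting both.
120 = 7 × 17 + 1, so there are 17 full weeks plus 1 extra day.
Each full week contributes 3 days from the set (Tue, Fri, Sat): 17 × 3 = 51.
The 1 extra day is Mon — none qualify.
Total: 51 + 0 = 51.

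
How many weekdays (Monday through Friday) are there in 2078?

Jan 1, 2078 is a Saturday.
From Jan 1, 2078 to Dec 31, 2078 is 365 days inclusive.
365 = 7 × 52 + 1, so there are 52 full weeks plus 1 extra day.
Each full week contributes 5 weekdays (Mon–Fri): 52 × 5 = 260.
The 1 extra day is Saturday — none qualify.
Total: 260 + 0 = 260.

260 weekdays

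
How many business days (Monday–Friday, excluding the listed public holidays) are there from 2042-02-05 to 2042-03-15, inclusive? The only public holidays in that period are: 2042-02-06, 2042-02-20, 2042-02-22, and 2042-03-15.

26 business days

2042-02-05 is a Wednesday.
The range spans 39 days (inclusive of both endpoints).
39 = 7 × 5 + 4, so there are 5 full weeks plus 4 extra days.
Each full week contributes 5 weekdays (Mon–Fri): 5 × 5 = 25.
The 4 extra days are Wed, Thu, Fri, Sat — 3 of them qualify.
Total: 25 + 3 = 28.
Holidays: 2042-02-06 (Thu); 2042-02-20 (Thu); 2042-02-22 (Sat); 2042-03-15 (Sat).
2 of the 4 holidays fall on weekdays; the rest are weekends and were already excluded.
Business days: 28 − 2 = 26.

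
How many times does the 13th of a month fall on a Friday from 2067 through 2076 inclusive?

19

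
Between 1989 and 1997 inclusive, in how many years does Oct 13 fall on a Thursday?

Day of week of October 13 in each year:
1989: Fri, 1990: Sat, 1991: Sun, 1992: Tue, 1993: Wed, 1994: Thu ✓, 1995: Fri, 1996: Sun, 1997: Mon
Thursdays: 1994.

1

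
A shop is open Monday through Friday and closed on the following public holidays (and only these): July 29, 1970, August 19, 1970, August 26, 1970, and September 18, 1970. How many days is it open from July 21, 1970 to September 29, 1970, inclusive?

July 21, 1970 is a Tuesday.
From July 21, 1970 to September 29, 1970 is 71 days inclusive.
71 = 7 × 10 + 1, so there are 10 full weeks plus 1 extra day.
Each full week contributes 5 weekdays (Mon–Fri): 10 × 5 = 50.
The 1 extra day is Tuesday — 1 of them qualifies.
Total: 50 + 1 = 51.
Holidays: July 29, 1970 (Wed); August 19, 1970 (Wed); August 26, 1970 (Wed); September 18, 1970 (Fri).
All 4 holidays fall on weekdays, so subtract 4.
Business days: 51 − 4 = 47.

47 working days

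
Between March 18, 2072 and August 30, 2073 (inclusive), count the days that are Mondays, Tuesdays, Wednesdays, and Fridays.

304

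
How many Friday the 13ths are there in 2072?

1

The 13th falls on a Friday when the month's 13th has weekday Fri.
Jan 13 is Wed; Feb 13 is Sat; Mar 13 is Sun; Apr 13 is Wed; May 13 is Fri ✓; Jun 13 is Mon; Jul 13 is Wed; Aug 13 is Sat; Sep 13 is Tue; Oct 13 is Thu; Nov 13 is Sun; Dec 13 is Tue.
Friday the 13ths: May.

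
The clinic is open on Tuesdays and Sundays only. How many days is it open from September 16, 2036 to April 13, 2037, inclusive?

60

September 16, 2036 is a Tuesday.
From September 16, 2036 to April 13, 2037 is 210 days inclusive.
210 = 7 × 30, so the span is exactly 30 full weeks.
Each full week contributes 2 days from the set (Tue, Sun): 30 × 2 = 60.
Total: 60.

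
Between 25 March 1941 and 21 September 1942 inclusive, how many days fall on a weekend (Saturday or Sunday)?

25 March 1941 is a Tuesday.
The range spans 546 days (inclusive of both endpoints).
546 = 7 × 78, so the span is exactly 78 full weeks.
Each full week contributes 2 weekend days (Sat, Sun): 78 × 2 = 156.
Total: 156.

156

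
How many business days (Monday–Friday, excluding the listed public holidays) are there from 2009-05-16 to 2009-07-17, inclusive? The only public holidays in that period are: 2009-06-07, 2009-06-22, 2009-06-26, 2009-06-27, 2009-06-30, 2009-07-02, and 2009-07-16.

2009-05-16 is a Saturday.
The range spans 63 days (inclusive of both endpoints).
63 = 7 × 9, so the span is exactly 9 full weeks.
Each full week contributes 5 weekdays (Mon–Fri): 9 × 5 = 45.
Holidays: 2009-06-07 (Sun); 2009-06-22 (Mon); 2009-06-26 (Fri); 2009-06-27 (Sat); 2009-06-30 (Tue); 2009-07-02 (Thu); 2009-07-16 (Thu).
5 of the 7 holidays fall on weekdays; the rest are weekends and were already excluded.
Business days: 45 − 5 = 40.

40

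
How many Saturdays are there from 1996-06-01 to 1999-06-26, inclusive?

1996-06-01 is a Saturday.
That's 1121 days from start to end, counting both.
1121 = 7 × 160 + 1, so there are 160 full weeks plus 1 extra day.
Each full week contributes one Saturday: 160 so far.
The 1 extra day is Saturday — 1 of them qualifies.
Total: 160 + 1 = 161.

161 Saturdays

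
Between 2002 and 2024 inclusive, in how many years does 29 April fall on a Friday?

4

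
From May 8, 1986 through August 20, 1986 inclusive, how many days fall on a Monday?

15

May 8, 1986 is a Thursday.
From May 8, 1986 to August 20, 1986 is 105 days inclusive.
105 = 7 × 15, so the span is exactly 15 full weeks.
Each full week contributes one Monday: 15 so far.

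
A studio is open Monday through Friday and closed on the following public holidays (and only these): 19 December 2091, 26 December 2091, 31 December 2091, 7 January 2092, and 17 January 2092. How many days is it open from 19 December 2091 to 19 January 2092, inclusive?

18

19 December 2091 is a Wednesday.
From 19 December 2091 to 19 January 2092 is 32 days inclusive.
32 = 7 × 4 + 4, so there are 4 full weeks plus 4 extra days.
Each full week contributes 5 weekdays (Mon–Fri): 4 × 5 = 20.
The 4 extra days are Wednesday, Thursday, Friday, Saturday — 3 of them qualify.
Total: 20 + 3 = 23.
Holidays: 19 December 2091 (Wed); 26 December 2091 (Wed); 31 December 2091 (Mon); 7 January 2092 (Mon); 17 January 2092 (Thu).
All 5 holidays fall on weekdays, so subtract 5.
Business days: 23 − 5 = 18.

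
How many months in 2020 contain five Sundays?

4

A month has five Sundays exactly when Sunday falls within its first (length − 28) days.
Jan: 31 days, starts Wed → 5 of Wed, Thu, Fri
Feb: 29 days, starts Sat → 5 of Sat
Mar: 31 days, starts Sun → 5 of Sun, Mon, Tue ✓
Apr: 30 days, starts Wed → 5 of Wed, Thu
May: 31 days, starts Fri → 5 of Fri, Sat, Sun ✓
Jun: 30 days, starts Mon → 5 of Mon, Tue
Jul: 31 days, starts Wed → 5 of Wed, Thu, Fri
Aug: 31 days, starts Sat → 5 of Sat, Sun, Mon ✓
Sep: 30 days, starts Tue → 5 of Tue, Wed
Oct: 31 days, starts Thu → 5 of Thu, Fri, Sat
Nov: 30 days, starts Sun → 5 of Sun, Mon ✓
Dec: 31 days, starts Tue → 5 of Tue, Wed, Thu
Months with five Sundays: Mar, May, Aug, Nov.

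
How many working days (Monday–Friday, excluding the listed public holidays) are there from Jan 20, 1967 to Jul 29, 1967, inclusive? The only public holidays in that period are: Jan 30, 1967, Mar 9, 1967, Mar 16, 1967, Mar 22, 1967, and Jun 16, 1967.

131 working days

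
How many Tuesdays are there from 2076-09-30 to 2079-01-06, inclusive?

2076-09-30 is a Wednesday.
That's 829 days from start to end, counting both.
829 = 7 × 118 + 3, so there are 118 full weeks plus 3 extra days.
Each full week contributes one Tuesday: 118 so far.
The 3 extra days are Wed, Thu, Fri — none qualify.
Total: 118 + 0 = 118.

118 Tuesdays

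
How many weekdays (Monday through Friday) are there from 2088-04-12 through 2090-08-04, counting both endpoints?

2088-04-12 is a Monday.
The range spans 845 days (inclusive of both endpoints).
845 = 7 × 120 + 5, so there are 120 full weeks plus 5 extra days.
Each full week contributes 5 weekdays (Mon–Fri): 120 × 5 = 600.
The 5 extra days are Mon, Tue, Wed, Thu, Fri — 5 of them qualify.
Total: 600 + 5 = 605.

605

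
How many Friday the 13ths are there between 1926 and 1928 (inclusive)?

Friday-the-13ths by year:
1926: Aug
1927: May
1928: Jan, Apr, Jul

5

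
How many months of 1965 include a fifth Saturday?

4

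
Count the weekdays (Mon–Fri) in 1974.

1 January 1974 is a Tuesday.
From 1 January 1974 to 31 December 1974 is 365 days inclusive.
365 = 7 × 52 + 1, so there are 52 full weeks plus 1 extra day.
Each full week contributes 5 weekdays (Mon–Fri): 52 × 5 = 260.
The 1 extra day is Tuesday — 1 of them qualifies.
Total: 260 + 1 = 261.

261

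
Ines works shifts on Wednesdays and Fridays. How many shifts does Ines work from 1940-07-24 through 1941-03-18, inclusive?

68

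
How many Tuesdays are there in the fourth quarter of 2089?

13

2089-10-01 is a Saturday.
The range spans 92 days (inclusive of both endpoints).
92 = 7 × 13 + 1, so there are 13 full weeks plus 1 extra day.
Each full week contributes one Tuesday: 13 so far.
The 1 extra day is Saturday — none qualify.
Total: 13 + 0 = 13.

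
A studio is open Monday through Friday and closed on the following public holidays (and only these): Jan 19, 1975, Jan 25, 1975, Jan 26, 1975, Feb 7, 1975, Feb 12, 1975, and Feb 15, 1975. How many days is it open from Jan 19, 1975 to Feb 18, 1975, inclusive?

20

Jan 19, 1975 is a Sunday.
The range spans 31 days (inclusive of both endpoints).
31 = 7 × 4 + 3, so there are 4 full weeks plus 3 extra days.
Each full week contributes 5 weekdays (Mon–Fri): 4 × 5 = 20.
The 3 extra days are Sunday, Monday, Tuesday — 2 of them qualify.
Total: 20 + 2 = 22.
Holidays: Jan 19, 1975 (Sun); Jan 25, 1975 (Sat); Jan 26, 1975 (Sun); Feb 7, 1975 (Fri); Feb 12, 1975 (Wed); Feb 15, 1975 (Sat).
2 of the 6 holidays fall on weekdays; the rest are weekends and were already excluded.
Business days: 22 − 2 = 20.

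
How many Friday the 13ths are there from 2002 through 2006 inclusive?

8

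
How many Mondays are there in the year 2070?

52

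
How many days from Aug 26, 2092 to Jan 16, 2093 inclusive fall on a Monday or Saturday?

Aug 26, 2092 is a Tuesday.
The range spans 144 days (inclusive of both endpoints).
144 = 7 × 20 + 4, so there are 20 full weeks plus 4 extra days.
Each full week contributes 2 days from the set (Mon, Sat): 20 × 2 = 40.
The 4 extra days are Tuesday, Wednesday, Thursday, Friday — none qualify.
Total: 40 + 0 = 40.

40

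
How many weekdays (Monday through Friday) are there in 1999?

January 1, 1999 is a Friday.
From January 1, 1999 to December 31, 1999 is 365 days inclusive.
365 = 7 × 52 + 1, so there are 52 full weeks plus 1 extra day.
Each full week contributes 5 weekdays (Mon–Fri): 52 × 5 = 260.
The 1 extra day is Fri — 1 of them qualifies.
Total: 260 + 1 = 261.

261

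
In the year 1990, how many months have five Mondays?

5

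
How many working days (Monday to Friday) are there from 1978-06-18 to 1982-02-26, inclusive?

1978-06-18 is a Sunday.
From 1978-06-18 to 1982-02-26 is 1350 days inclusive.
1350 = 7 × 192 + 6, so there are 192 full weeks plus 6 extra days.
Each full week contributes 5 weekdays (Mon–Fri): 192 × 5 = 960.
The 6 extra days are Sun, Mon, Tue, Wed, Thu, Fri — 5 of them qualify.
Total: 960 + 5 = 965.

965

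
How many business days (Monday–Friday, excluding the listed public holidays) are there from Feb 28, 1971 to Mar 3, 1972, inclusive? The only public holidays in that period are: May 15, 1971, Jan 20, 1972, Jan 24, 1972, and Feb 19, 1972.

263 business days

Feb 28, 1971 is a Sunday.
From Feb 28, 1971 to Mar 3, 1972 is 370 days inclusive.
370 = 7 × 52 + 6, so there are 52 full weeks plus 6 extra days.
Each full week contributes 5 weekdays (Mon–Fri): 52 × 5 = 260.
The 6 extra days are Sun, Mon, Tue, Wed, Thu, Fri — 5 of them qualify.
Total: 260 + 5 = 265.
Holidays: May 15, 1971 (Sat); Jan 20, 1972 (Thu); Jan 24, 1972 (Mon); Feb 19, 1972 (Sat).
2 of the 4 holidays fall on weekdays; the rest are weekends and were already excluded.
Business days: 265 − 2 = 263.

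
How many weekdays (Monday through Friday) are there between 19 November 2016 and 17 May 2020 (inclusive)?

910 weekdays

19 November 2016 is a Saturday.
From 19 November 2016 to 17 May 2020 is 1276 days inclusive.
1276 = 7 × 182 + 2, so there are 182 full weeks plus 2 extra days.
Each full week contributes 5 weekdays (Mon–Fri): 182 × 5 = 910.
The 2 extra days are Sat, Sun — none qualify.
Total: 910 + 0 = 910.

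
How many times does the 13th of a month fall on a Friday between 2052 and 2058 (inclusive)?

12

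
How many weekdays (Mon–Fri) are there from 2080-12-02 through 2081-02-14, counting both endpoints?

55 weekdays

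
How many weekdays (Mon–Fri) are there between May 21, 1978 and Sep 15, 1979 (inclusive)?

345 weekdays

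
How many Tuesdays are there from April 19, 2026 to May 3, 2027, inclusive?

April 19, 2026 is a Sunday.
That's 380 days from start to end, counting both.
380 = 7 × 54 + 2, so there are 54 full weeks plus 2 extra days.
Each full week contributes one Tuesday: 54 so far.
The 2 extra days are Sun, Mon — none qualify.
Total: 54 + 0 = 54.

54 Tuesdays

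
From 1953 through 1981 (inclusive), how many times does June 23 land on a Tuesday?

5

Day of week of June 23 in each year:
1953: Tue ✓, 1954: Wed, 1955: Thu, 1956: Sat, 1957: Sun, 1958: Mon, 1959: Tue ✓, 1960: Thu, 1961: Fri, 1962: Sat, 1963: Sun, 1964: Tue ✓, 1965: Wed, 1966: Thu, 1967: Fri, 1968: Sun, 1969: Mon, 1970: Tue ✓, 1971: Wed, 1972: Fri, 1973: Sat, 1974: Sun, 1975: Mon, 1976: Wed, 1977: Thu, 1978: Fri, 1979: Sat, 1980: Mon, 1981: Tue ✓
Tuesdays: 1953, 1959, 1964, 1970, 1981.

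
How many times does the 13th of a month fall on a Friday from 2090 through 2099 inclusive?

Friday-the-13ths by year:
2090: Jan, Oct
2091: Apr, Jul
2092: Jun
2093: Feb, Mar, Nov
2094: Aug
2095: May
2096: Jan, Apr, Jul
2097: Sep, Dec
2098: Jun
2099: Feb, Mar, Nov

19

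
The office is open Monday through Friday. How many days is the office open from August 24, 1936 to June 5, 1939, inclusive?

August 24, 1936 is a Monday.
That's 1016 days from start to end, counting both.
1016 = 7 × 145 + 1, so there are 145 full weeks plus 1 extra day.
Each full week contributes 5 weekdays (Mon–Fri): 145 × 5 = 725.
The 1 extra day is Monday — 1 of them qualifies.
Total: 725 + 1 = 726.

726 weekdays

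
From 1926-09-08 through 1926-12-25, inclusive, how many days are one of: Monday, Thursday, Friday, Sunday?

62

1926-09-08 is a Wednesday.
From 1926-09-08 to 1926-12-25 is 109 days inclusive.
109 = 7 × 15 + 4, so there are 15 full weeks plus 4 extra days.
Each full week contributes 4 days from the set (Mon, Thu, Fri, Sun): 15 × 4 = 60.
The 4 extra days are Wed, Thu, Fri, Sat — 2 of them qualify.
Total: 60 + 2 = 62.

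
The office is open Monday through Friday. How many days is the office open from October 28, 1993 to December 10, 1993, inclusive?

October 28, 1993 is a Thursday.
From October 28, 1993 to December 10, 1993 is 44 days inclusive.
44 = 7 × 6 + 2, so there are 6 full weeks plus 2 extra days.
Each full week contributes 5 weekdays (Mon–Fri): 6 × 5 = 30.
The 2 extra days are Thu, Fri — 2 of them qualify.
Total: 30 + 2 = 32.

32 weekdays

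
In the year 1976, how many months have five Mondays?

4

A month has five Mondays exactly when Monday falls within its first (length − 28) days.
Jan: 31 days, starts Thu → 5 of Thu, Fri, Sat
Feb: 29 days, starts Sun → 5 of Sun
Mar: 31 days, starts Mon → 5 of Mon, Tue, Wed ✓
Apr: 30 days, starts Thu → 5 of Thu, Fri
May: 31 days, starts Sat → 5 of Sat, Sun, Mon ✓
Jun: 30 days, starts Tue → 5 of Tue, Wed
Jul: 31 days, starts Thu → 5 of Thu, Fri, Sat
Aug: 31 days, starts Sun → 5 of Sun, Mon, Tue ✓
Sep: 30 days, starts Wed → 5 of Wed, Thu
Oct: 31 days, starts Fri → 5 of Fri, Sat, Sun
Nov: 30 days, starts Mon → 5 of Mon, Tue ✓
Dec: 31 days, starts Wed → 5 of Wed, Thu, Fri
Months with five Mondays: Mar, May, Aug, Nov.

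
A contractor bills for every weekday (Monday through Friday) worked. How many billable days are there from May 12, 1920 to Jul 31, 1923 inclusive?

840

May 12, 1920 is a Wednesday.
That's 1176 days from start to end, counting both.
1176 = 7 × 168, so the span is exactly 168 full weeks.
Each full week contributes 5 weekdays (Mon–Fri): 168 × 5 = 840.
Total: 840.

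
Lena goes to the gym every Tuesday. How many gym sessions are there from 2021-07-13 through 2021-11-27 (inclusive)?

2021-07-13 is a Tuesday.
From 2021-07-13 to 2021-11-27 is 138 days inclusive.
138 = 7 × 19 + 5, so there are 19 full weeks plus 5 extra days.
Each full week contributes one Tuesday: 19 so far.
The 5 extra days are Tue, Wed, Thu, Fri, Sat — 1 of them qualifies.
Total: 19 + 1 = 20.

20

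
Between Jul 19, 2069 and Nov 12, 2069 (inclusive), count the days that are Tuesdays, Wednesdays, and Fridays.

50

Jul 19, 2069 is a Friday.
That's 117 days from start to end, counting both.
117 = 7 × 16 + 5, so there are 16 full weeks plus 5 extra days.
Each full week contributes 3 days from the set (Tue, Wed, Fri): 16 × 3 = 48.
The 5 extra days are Friday, Saturday, Sunday, Monday, Tuesday — 2 of them qualify.
Total: 48 + 2 = 50.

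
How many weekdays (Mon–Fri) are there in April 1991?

April 1, 1991 is a Monday.
From April 1, 1991 to April 30, 1991 is 30 days inclusive.
30 = 7 × 4 + 2, so there are 4 full weeks plus 2 extra days.
Each full week contributes 5 weekdays (Mon–Fri): 4 × 5 = 20.
The 2 extra days are Monday, Tuesday — 2 of them qualify.
Total: 20 + 2 = 22.

22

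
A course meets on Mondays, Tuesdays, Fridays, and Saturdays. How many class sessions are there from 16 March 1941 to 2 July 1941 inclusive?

16 March 1941 is a Sunday.
That's 109 days from start to end, counting both.
109 = 7 × 15 + 4, so there are 15 full weeks plus 4 extra days.
Each full week contributes 4 days from the set (Mon, Tue, Fri, Sat): 15 × 4 = 60.
The 4 extra days are Sun, Mon, Tue, Wed — 2 of them qualify.
Total: 60 + 2 = 62.

62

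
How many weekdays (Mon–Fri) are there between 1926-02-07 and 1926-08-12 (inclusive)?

1926-02-07 is a Sunday.
That's 187 days from start to end, counting both.
187 = 7 × 26 + 5, so there are 26 full weeks plus 5 extra days.
Each full week contributes 5 weekdays (Mon–Fri): 26 × 5 = 130.
The 5 extra days are Sunday, Monday, Tuesday, Wednesday, Thursday — 4 of them qualify.
Total: 130 + 4 = 134.

134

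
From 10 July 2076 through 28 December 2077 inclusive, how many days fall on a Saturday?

10 July 2076 is a Friday.
The range spans 537 days (inclusive of both endpoints).
537 = 7 × 76 + 5, so there are 76 full weeks plus 5 extra days.
Each full week contributes one Saturday: 76 so far.
The 5 extra days are Fri, Sat, Sun, Mon, Tue — 1 of them qualifies.
Total: 76 + 1 = 77.

77 Saturdays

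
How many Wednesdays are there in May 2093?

May 1, 2093 is a Friday.
From May 1, 2093 to May 31, 2093 is 31 days inclusive.
31 = 7 × 4 + 3, so there are 4 full weeks plus 3 extra days.
Each full week contributes one Wednesday: 4 so far.
The 3 extra days are Fri, Sat, Sun — none qualify.
Total: 4 + 0 = 4.

4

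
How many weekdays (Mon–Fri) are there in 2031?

2031-01-01 is a Wednesday.
The range spans 365 days (inclusive of both endpoints).
365 = 7 × 52 + 1, so there are 52 full weeks plus 1 extra day.
Each full week contributes 5 weekdays (Mon–Fri): 52 × 5 = 260.
The 1 extra day is Wed — 1 of them qualifies.
Total: 260 + 1 = 261.

261 weekdays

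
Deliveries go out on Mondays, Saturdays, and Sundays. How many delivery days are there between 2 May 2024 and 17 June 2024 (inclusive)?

2 May 2024 is a Thursday.
The range spans 47 days (inclusive of both endpoints).
47 = 7 × 6 + 5, so there are 6 full weeks plus 5 extra days.
Each full week contributes 3 days from the set (Mon, Sat, Sun): 6 × 3 = 18.
The 5 extra days are Thursday, Friday, Saturday, Sunday, Monday — 3 of them qualify.
Total: 18 + 3 = 21.

21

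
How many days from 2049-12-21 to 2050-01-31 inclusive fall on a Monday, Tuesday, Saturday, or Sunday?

24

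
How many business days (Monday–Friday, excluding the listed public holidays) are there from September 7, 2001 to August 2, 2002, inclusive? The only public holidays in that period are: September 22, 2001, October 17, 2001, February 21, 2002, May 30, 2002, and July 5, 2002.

September 7, 2001 is a Friday.
That's 330 days from start to end, counting both.
330 = 7 × 47 + 1, so there are 47 full weeks plus 1 extra day.
Each full week contributes 5 weekdays (Mon–Fri): 47 × 5 = 235.
The 1 extra day is Friday — 1 of them qualifies.
Total: 235 + 1 = 236.
Holidays: September 22, 2001 (Sat); October 17, 2001 (Wed); February 21, 2002 (Thu); May 30, 2002 (Thu); July 5, 2002 (Fri).
4 of the 5 holidays fall on weekdays; the rest are weekends and were already excluded.
Business days: 236 − 4 = 232.

232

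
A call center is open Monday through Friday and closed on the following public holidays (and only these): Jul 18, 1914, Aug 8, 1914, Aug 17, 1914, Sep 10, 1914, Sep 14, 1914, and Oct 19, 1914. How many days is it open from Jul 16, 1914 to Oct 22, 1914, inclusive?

67 working days

Jul 16, 1914 is a Thursday.
From Jul 16, 1914 to Oct 22, 1914 is 99 days inclusive.
99 = 7 × 14 + 1, so there are 14 full weeks plus 1 extra day.
Each full week contributes 5 weekdays (Mon–Fri): 14 × 5 = 70.
The 1 extra day is Thursday — 1 of them qualifies.
Total: 70 + 1 = 71.
Holidays: Jul 18, 1914 (Sat); Aug 8, 1914 (Sat); Aug 17, 1914 (Mon); Sep 10, 1914 (Thu); Sep 14, 1914 (Mon); Oct 19, 1914 (Mon).
4 of the 6 holidays fall on weekdays; the rest are weekends and were already excluded.
Business days: 71 − 4 = 67.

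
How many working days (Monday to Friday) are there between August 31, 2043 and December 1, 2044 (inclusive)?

August 31, 2043 is a Monday.
From August 31, 2043 to December 1, 2044 is 459 days inclusive.
459 = 7 × 65 + 4, so there are 65 full weeks plus 4 extra days.
Each full week contributes 5 weekdays (Mon–Fri): 65 × 5 = 325.
The 4 extra days are Mon, Tue, Wed, Thu — 4 of them qualify.
Total: 325 + 4 = 329.

329 weekdays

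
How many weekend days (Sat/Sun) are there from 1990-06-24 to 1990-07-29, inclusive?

1990-06-24 is a Sunday.
That's 36 days from start to end, counting both.
36 = 7 × 5 + 1, so there are 5 full weeks plus 1 extra day.
Each full week contributes 2 weekend days (Sat, Sun): 5 × 2 = 10.
The 1 extra day is Sunday — 1 of them qualifies.
Total: 10 + 1 = 11.

11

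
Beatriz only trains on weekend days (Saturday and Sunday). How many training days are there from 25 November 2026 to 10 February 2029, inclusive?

231

25 November 2026 is a Wednesday.
From 25 November 2026 to 10 February 2029 is 809 days inclusive.
809 = 7 × 115 + 4, so there are 115 full weeks plus 4 extra days.
Each full week contributes 2 weekend days (Sat, Sun): 115 × 2 = 230.
The 4 extra days are Wednesday, Thursday, Friday, Saturday — 1 of them qualifies.
Total: 230 + 1 = 231.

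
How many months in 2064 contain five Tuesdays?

5

A month has five Tuesdays exactly when Tuesday falls within its first (length − 28) days.
Jan: 31 days, starts Tue → 5 of Tue, Wed, Thu ✓
Feb: 29 days, starts Fri → 5 of Fri
Mar: 31 days, starts Sat → 5 of Sat, Sun, Mon
Apr: 30 days, starts Tue → 5 of Tue, Wed ✓
May: 31 days, starts Thu → 5 of Thu, Fri, Sat
Jun: 30 days, starts Sun → 5 of Sun, Mon
Jul: 31 days, starts Tue → 5 of Tue, Wed, Thu ✓
Aug: 31 days, starts Fri → 5 of Fri, Sat, Sun
Sep: 30 days, starts Mon → 5 of Mon, Tue ✓
Oct: 31 days, starts Wed → 5 of Wed, Thu, Fri
Nov: 30 days, starts Sat → 5 of Sat, Sun
Dec: 31 days, starts Mon → 5 of Mon, Tue, Wed ✓
Months with five Tuesdays: Jan, Apr, Jul, Sep, Dec.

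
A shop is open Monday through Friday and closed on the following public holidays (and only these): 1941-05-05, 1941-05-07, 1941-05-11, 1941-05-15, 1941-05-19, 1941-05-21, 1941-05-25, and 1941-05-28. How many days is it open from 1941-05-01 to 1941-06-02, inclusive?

17 working days

1941-05-01 is a Thursday.
From 1941-05-01 to 1941-06-02 is 33 days inclusive.
33 = 7 × 4 + 5, so there are 4 full weeks plus 5 extra days.
Each full week contributes 5 weekdays (Mon–Fri): 4 × 5 = 20.
The 5 extra days are Thu, Fri, Sat, Sun, Mon — 3 of them qualify.
Total: 20 + 3 = 23.
Holidays: 1941-05-05 (Mon); 1941-05-07 (Wed); 1941-05-11 (Sun); 1941-05-15 (Thu); 1941-05-19 (Mon); 1941-05-21 (Wed); 1941-05-25 (Sun); 1941-05-28 (Wed).
6 of the 8 holidays fall on weekdays; the rest are weekends and were already excluded.
Business days: 23 − 6 = 17.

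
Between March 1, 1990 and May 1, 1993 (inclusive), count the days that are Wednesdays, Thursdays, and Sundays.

496

March 1, 1990 is a Thursday.
The range spans 1158 days (inclusive of both endpoints).
1158 = 7 × 165 + 3, so there are 165 full weeks plus 3 extra days.
Each full week contributes 3 days from the set (Wed, Thu, Sun): 165 × 3 = 495.
The 3 extra days are Thu, Fri, Sat — 1 of them qualifies.
Total: 495 + 1 = 496.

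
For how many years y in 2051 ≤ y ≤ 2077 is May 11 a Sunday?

Day of week of May 11 in each year:
2051: Thu, 2052: Sat, 2053: Sun ✓, 2054: Mon, 2055: Tue, 2056: Thu, 2057: Fri, 2058: Sat, 2059: Sun ✓, 2060: Tue, 2061: Wed, 2062: Thu, 2063: Fri, 2064: Sun ✓, 2065: Mon, 2066: Tue, 2067: Wed, 2068: Fri, 2069: Sat, 2070: Sun ✓, 2071: Mon, 2072: Wed, 2073: Thu, 2074: Fri, 2075: Sat, 2076: Mon, 2077: Tue
Sundays: 2053, 2059, 2064, 2070.

4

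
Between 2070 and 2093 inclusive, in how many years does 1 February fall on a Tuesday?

Day of week of February 1 in each year:
2070: Sat, 2071: Sun, 2072: Mon, 2073: Wed, 2074: Thu, 2075: Fri, 2076: Sat, 2077: Mon, 2078: Tue ✓, 2079: Wed, 2080: Thu, 2081: Sat, 2082: Sun, 2083: Mon, 2084: Tue ✓, 2085: Thu, 2086: Fri, 2087: Sat, 2088: Sun, 2089: Tue ✓, 2090: Wed, 2091: Thu, 2092: Fri, 2093: Sun
Tuesdays: 2078, 2084, 2089.

3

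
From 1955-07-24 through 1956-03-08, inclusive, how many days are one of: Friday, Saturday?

64

1955-07-24 is a Sunday.
That's 229 days from start to end, counting both.
229 = 7 × 32 + 5, so there are 32 full weeks plus 5 extra days.
Each full week contributes 2 days from the set (Fri, Sat): 32 × 2 = 64.
The 5 extra days are Sunday, Monday, Tuesday, Wednesday, Thursday — none qualify.
Total: 64 + 0 = 64.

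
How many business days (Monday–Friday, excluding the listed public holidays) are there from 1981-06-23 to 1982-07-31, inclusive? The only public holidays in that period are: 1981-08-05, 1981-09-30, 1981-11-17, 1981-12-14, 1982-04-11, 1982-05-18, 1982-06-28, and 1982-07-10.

1981-06-23 is a Tuesday.
The range spans 404 days (inclusive of both endpoints).
404 = 7 × 57 + 5, so there are 57 full weeks plus 5 extra days.
Each full week contributes 5 weekdays (Mon–Fri): 57 × 5 = 285.
The 5 extra days are Tuesday, Wednesday, Thursday, Friday, Saturday — 4 of them qualify.
Total: 285 + 4 = 289.
Holidays: 1981-08-05 (Wed); 1981-09-30 (Wed); 1981-11-17 (Tue); 1981-12-14 (Mon); 1982-04-11 (Sun); 1982-05-18 (Tue); 1982-06-28 (Mon); 1982-07-10 (Sat).
6 of the 8 holidays fall on weekdays; the rest are weekends and were already excluded.
Business days: 289 − 6 = 283.

283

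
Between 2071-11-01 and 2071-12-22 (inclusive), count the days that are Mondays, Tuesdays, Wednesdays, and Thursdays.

30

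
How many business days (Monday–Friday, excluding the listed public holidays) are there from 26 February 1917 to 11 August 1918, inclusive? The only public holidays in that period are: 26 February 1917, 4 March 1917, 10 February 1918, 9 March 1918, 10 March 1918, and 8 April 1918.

378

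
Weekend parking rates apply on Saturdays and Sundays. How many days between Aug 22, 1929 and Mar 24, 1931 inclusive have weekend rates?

Aug 22, 1929 is a Thursday.
That's 580 days from start to end, counting both.
580 = 7 × 82 + 6, so there are 82 full weeks plus 6 extra days.
Each full week contributes 2 weekend days (Sat, Sun): 82 × 2 = 164.
The 6 extra days are Thu, Fri, Sat, Sun, Mon, Tue — 2 of them qualify.
Total: 164 + 2 = 166.

166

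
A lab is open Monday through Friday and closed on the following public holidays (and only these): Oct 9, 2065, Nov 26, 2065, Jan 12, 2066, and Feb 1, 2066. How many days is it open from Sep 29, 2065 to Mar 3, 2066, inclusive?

108 working days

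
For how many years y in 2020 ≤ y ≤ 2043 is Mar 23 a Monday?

4

Day of week of March 23 in each year:
2020: Mon ✓, 2021: Tue, 2022: Wed, 2023: Thu, 2024: Sat, 2025: Sun, 2026: Mon ✓, 2027: Tue, 2028: Thu, 2029: Fri, 2030: Sat, 2031: Sun, 2032: Tue, 2033: Wed, 2034: Thu, 2035: Fri, 2036: Sun, 2037: Mon ✓, 2038: Tue, 2039: Wed, 2040: Fri, 2041: Sat, 2042: Sun, 2043: Mon ✓
Mondays: 2020, 2026, 2037, 2043.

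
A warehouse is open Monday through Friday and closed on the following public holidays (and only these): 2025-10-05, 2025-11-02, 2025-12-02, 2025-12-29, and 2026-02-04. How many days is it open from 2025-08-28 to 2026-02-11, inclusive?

117 business days

2025-08-28 is a Thursday.
From 2025-08-28 to 2026-02-11 is 168 days inclusive.
168 = 7 × 24, so the span is exactly 24 full weeks.
Each full week contributes 5 weekdays (Mon–Fri): 24 × 5 = 120.
Total: 120.
Holidays: 2025-10-05 (Sun); 2025-11-02 (Sun); 2025-12-02 (Tue); 2025-12-29 (Mon); 2026-02-04 (Wed).
3 of the 5 holidays fall on weekdays; the rest are weekends and were already excluded.
Business days: 120 − 3 = 117.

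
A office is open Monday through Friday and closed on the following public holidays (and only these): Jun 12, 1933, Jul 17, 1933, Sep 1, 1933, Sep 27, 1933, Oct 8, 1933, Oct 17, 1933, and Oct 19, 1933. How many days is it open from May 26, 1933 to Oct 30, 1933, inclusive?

May 26, 1933 is a Friday.
The range spans 158 days (inclusive of both endpoints).
158 = 7 × 22 + 4, so there are 22 full weeks plus 4 extra days.
Each full week contributes 5 weekdays (Mon–Fri): 22 × 5 = 110.
The 4 extra days are Fri, Sat, Sun, Mon — 2 of them qualify.
Total: 110 + 2 = 112.
Holidays: Jun 12, 1933 (Mon); Jul 17, 1933 (Mon); Sep 1, 1933 (Fri); Sep 27, 1933 (Wed); Oct 8, 1933 (Sun); Oct 17, 1933 (Tue); Oct 19, 1933 (Thu).
6 of the 7 holidays fall on weekdays; the rest are weekends and were already excluded.
Business days: 112 − 6 = 106.

106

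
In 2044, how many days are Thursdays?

52

Jan 1, 2044 is a Friday.
That's 366 days from start to end, counting both.
366 = 7 × 52 + 2, so there are 52 full weeks plus 2 extra days.
Each full week contributes one Thursday: 52 so far.
The 2 extra days are Friday, Saturday — none qualify.
Total: 52 + 0 = 52.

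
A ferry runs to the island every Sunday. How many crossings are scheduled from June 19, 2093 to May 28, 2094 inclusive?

49 Sundays

June 19, 2093 is a Friday.
From June 19, 2093 to May 28, 2094 is 344 days inclusive.
344 = 7 × 49 + 1, so there are 49 full weeks plus 1 extra day.
Each full week contributes one Sunday: 49 so far.
The 1 extra day is Friday — none qualify.
Total: 49 + 0 = 49.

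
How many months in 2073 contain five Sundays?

5

A month has five Sundays exactly when Sunday falls within its first (length − 28) days.
Jan: 31 days, starts Sun → 5 of Sun, Mon, Tue ✓
Feb: 28 days, starts Wed → 5 of (none)
Mar: 31 days, starts Wed → 5 of Wed, Thu, Fri
Apr: 30 days, starts Sat → 5 of Sat, Sun ✓
May: 31 days, starts Mon → 5 of Mon, Tue, Wed
Jun: 30 days, starts Thu → 5 of Thu, Fri
Jul: 31 days, starts Sat → 5 of Sat, Sun, Mon ✓
Aug: 31 days, starts Tue → 5 of Tue, Wed, Thu
Sep: 30 days, starts Fri → 5 of Fri, Sat
Oct: 31 days, starts Sun → 5 of Sun, Mon, Tue ✓
Nov: 30 days, starts Wed → 5 of Wed, Thu
Dec: 31 days, starts Fri → 5 of Fri, Sat, Sun ✓
Months with five Sundays: Jan, Apr, Jul, Oct, Dec.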